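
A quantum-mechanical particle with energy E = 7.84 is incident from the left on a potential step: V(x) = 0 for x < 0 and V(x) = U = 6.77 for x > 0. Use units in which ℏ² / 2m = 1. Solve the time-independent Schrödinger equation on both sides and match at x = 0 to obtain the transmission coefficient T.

On each side the TISE gives plane waves with k = √(2m(E − V))/ℏ: k₁ = √(2·½·7.84) = 2.800, k₂ = √(2·½·1.07) = 1.034.
Matching ψ and ψ′ at x = 0 gives r = (k₁ − k₂)/(k₁ + k₂), so R = r² = 0.2120 and T = 1 − R = 0.7880.

T = 0.788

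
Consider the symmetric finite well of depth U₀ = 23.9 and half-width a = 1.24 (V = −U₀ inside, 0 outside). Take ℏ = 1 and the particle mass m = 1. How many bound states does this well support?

N = 6

Define the well-strength parameter z₀ = (a/ℏ)√(2mU₀) = 1.24 × √(2·1·23.9) = 8.573.
The even/odd transcendental equations gain one root per π/2 in z₀, giving N = 1 + ⌊2z₀/π⌋ = 1 + ⌊5.458⌋ = 6.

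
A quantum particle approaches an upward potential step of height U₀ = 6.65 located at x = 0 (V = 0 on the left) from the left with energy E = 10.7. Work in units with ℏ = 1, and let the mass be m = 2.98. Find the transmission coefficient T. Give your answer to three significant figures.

On each side the TISE gives plane waves with k = √(2m(E − V))/ℏ: k₁ = √(2·2.98·10.7) = 7.986, k₂ = √(2·2.98·4.05) = 4.913.
Matching ψ and ψ′ at x = 0 gives r = (k₁ − k₂)/(k₁ + k₂), so R = r² = 0.05675 and T = 1 − R = 0.9433.

T = 0.943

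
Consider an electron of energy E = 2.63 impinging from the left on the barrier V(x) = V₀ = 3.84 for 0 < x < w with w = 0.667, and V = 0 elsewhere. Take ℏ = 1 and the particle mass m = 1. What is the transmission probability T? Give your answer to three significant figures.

T = 0.362

E < V₀: inside the barrier ψ ∝ e^{±κx} with κ = √(2m(V₀ − E))/ℏ = 1.556.
κw = 1.038, sinh(κw) = 1.234.
Matching ψ, ψ′ at both faces gives T = [1 + V₀² sinh²(κw) / (4E(V₀ − E))]⁻¹ = 1/2.764 = 0.362.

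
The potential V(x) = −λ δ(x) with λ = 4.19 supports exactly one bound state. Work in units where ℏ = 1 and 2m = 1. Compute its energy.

For x ≠ 0 the bound state is ψ ∝ e^{−κ|x|}; integrating the TISE across the delta gives the cusp condition 2κ = 2mλ/ℏ², so κ = 2.095.
Then E = −ℏ²κ²/(2m) = −mλ²/(2ℏ²) = -4.389.

E = -4.39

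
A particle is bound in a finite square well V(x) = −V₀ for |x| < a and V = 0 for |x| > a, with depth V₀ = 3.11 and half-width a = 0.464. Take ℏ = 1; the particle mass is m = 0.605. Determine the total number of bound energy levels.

N = 1

Define the well-strength parameter z₀ = (a/ℏ)√(2mV₀) = 0.464 × √(2·0.605·3.11) = 0.9001.
The even/odd transcendental equations gain one root per π/2 in z₀, giving N = 1 + ⌊2z₀/π⌋ = 1 + ⌊0.5730⌋ = 1.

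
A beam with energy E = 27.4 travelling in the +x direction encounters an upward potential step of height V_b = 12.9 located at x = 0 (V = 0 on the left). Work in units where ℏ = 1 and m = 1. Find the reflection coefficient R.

On each side the TISE gives plane waves with k = √(2m(E − V))/ℏ: k₁ = √(2·1·27.4) = 7.403, k₂ = √(2·1·14.5) = 5.385.
Matching ψ and ψ′ at x = 0 gives r = (k₁ − k₂)/(k₁ + k₂), so R = r² = 0.02489 and T = 1 − R = 0.9751.

R = 0.0249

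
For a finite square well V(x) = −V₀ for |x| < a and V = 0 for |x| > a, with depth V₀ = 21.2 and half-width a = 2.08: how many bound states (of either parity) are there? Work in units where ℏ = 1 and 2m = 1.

The dimensionless depth is z₀ = a√(2mV₀)/ℏ = 2.08 × √(21.20) = 9.577.
The even/odd transcendental equations gain one root per π/2 in z₀, giving N = 1 + ⌊2z₀/π⌋ = 1 + ⌊6.097⌋ = 7.

N = 7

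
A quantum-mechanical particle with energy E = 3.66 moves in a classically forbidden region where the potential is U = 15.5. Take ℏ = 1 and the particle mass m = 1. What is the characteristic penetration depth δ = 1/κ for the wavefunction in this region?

δ = 0.205

Since E < U the TISE in this region is ψ'' = κ²ψ with κ = √(2m(U − E))/ℏ.
κ = √(2 × 1 × 11.84) = 4.866. The penetration depth is δ = 1/κ = 0.205.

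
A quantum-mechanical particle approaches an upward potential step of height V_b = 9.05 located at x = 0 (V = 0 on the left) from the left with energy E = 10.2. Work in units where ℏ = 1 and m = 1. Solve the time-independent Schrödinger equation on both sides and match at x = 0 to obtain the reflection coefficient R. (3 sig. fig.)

The wavenumbers are k₁ = √(2mE)/ℏ = 4.517 on the left and k₂ = √(2m(E − V_b))/ℏ = 1.517 on the right.
Matching ψ and ψ′ at x = 0 gives r = (k₁ − k₂)/(k₁ + k₂), so R = r² = 0.2473 and T = 1 − R = 0.7527.

R = 0.247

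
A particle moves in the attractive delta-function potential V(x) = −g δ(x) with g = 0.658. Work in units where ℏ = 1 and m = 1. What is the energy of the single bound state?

For x ≠ 0 the bound state is ψ ∝ e^{−κ|x|}; integrating the TISE across the delta gives the cusp condition 2κ = 2mg/ℏ², so κ = 0.6580.
Then E = −ℏ²κ²/(2m) = −mg²/(2ℏ²) = -0.2165.

E = -0.216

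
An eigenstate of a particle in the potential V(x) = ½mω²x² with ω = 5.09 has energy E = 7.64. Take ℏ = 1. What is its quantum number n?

E_n = ℏω(n + ½) ⇒ n = E/(ℏω) − ½ = 7.64/5.09 − 0.5 = 1.001 → n = 1.

n = 1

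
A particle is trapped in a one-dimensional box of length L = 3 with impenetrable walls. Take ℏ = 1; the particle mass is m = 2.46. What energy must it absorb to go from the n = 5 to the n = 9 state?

E_n = n²π²ℏ²/(2mL²), so ΔE = (9² − 5²) π²ℏ²/(2mL²).
ΔE = 56 × π² / (2 × 2.46 × 3²) = 12.48.

ΔE = 12.5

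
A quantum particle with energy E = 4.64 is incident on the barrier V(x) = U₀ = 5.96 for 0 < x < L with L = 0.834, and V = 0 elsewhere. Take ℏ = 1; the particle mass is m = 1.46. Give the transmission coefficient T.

T = 0.101

E < U₀: inside the barrier ψ ∝ e^{±κx} with κ = √(2m(U₀ − E))/ℏ = 1.963.
κL = 1.637, sinh(κL) = 2.474.
Matching ψ, ψ′ at both faces gives T = [1 + U₀² sinh²(κL) / (4E(U₀ − E))]⁻¹ = 1/9.871 = 0.101.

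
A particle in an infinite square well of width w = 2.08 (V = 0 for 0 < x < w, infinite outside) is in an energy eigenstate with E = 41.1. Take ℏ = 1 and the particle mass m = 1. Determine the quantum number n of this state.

From E_n = n²π²ℏ²/(2mw²) invert to n = √(2mw²E)/(πℏ).
n = (2.08/π) × √(2 × 1 × 41.1) = 6.003 → n = 6.

n = 6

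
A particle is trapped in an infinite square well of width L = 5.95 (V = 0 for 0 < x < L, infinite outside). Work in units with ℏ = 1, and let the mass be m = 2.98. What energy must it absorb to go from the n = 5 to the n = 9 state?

E_n = n²π²ℏ²/(2mL²), so ΔE = (9² − 5²) π²ℏ²/(2mL²).
ΔE = 56 × π² / (2 × 2.98 × 5.95²) = 2.619.

ΔE = 2.62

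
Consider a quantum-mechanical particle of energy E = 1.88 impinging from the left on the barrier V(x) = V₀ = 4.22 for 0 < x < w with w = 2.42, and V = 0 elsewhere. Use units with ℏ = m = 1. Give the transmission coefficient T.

T = 0.000112

Since E < V₀ the interior solution is evanescent with decay constant κ = √(2m(V₀ − E))/ℏ = 2.163.
κw = 5.235, sinh(κw) = 93.89.
Matching ψ, ψ′ at both faces gives T = [1 + V₀² sinh²(κw) / (4E(V₀ − E))]⁻¹ = 1/8922 = 0.000112.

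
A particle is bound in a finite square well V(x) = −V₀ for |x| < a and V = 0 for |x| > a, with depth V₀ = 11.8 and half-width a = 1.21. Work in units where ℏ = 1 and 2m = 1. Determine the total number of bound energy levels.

N = 3

Define the well-strength parameter z₀ = (a/ℏ)√(2mV₀) = 1.21 × √(2·0.5·11.8) = 4.156.
A new bound state (alternating even/odd) appears each time z₀ passes a multiple of π/2, so N = ⌊2z₀/π⌋ + 1 = ⌊2.646⌋ + 1 = 3.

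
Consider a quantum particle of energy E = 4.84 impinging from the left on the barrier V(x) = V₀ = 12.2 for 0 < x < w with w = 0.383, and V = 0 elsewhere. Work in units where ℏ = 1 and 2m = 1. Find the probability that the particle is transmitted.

T = 0.385

Since E < V₀ the interior solution is evanescent with decay constant κ = √(2m(V₀ − E))/ℏ = 2.713.
κw = 1.039, sinh(κw) = 1.236.
The exact tunnelling result is T⁻¹ = 1 + V₀² sinh²(κw) / [4E(V₀ − E)] = 2.597, so T = 0.385.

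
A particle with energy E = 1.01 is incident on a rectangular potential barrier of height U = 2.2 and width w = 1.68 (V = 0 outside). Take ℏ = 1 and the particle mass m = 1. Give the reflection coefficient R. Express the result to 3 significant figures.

Since E < U the interior solution is evanescent with decay constant κ = √(2m(U − E))/ℏ = 1.543.
κw = 2.592, sinh(κw) = 6.639.
The exact tunnelling result is T⁻¹ = 1 + U² sinh²(κw) / [4E(U − E)] = 45.38, so T = 0.0220.
R = 1 − T = 0.978.

R = 0.978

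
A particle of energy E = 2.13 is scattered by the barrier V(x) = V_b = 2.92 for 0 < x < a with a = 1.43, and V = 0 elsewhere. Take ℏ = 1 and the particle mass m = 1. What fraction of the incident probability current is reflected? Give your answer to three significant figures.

E < V_b: inside the barrier ψ ∝ e^{±κx} with κ = √(2m(V_b − E))/ℏ = 1.257.
κa = 1.797, sinh(κa) = 2.934.
The exact tunnelling result is T⁻¹ = 1 + V_b² sinh²(κa) / [4E(V_b − E)] = 11.91, so T = 0.0840.
R = 1 − T = 0.916.

R = 0.916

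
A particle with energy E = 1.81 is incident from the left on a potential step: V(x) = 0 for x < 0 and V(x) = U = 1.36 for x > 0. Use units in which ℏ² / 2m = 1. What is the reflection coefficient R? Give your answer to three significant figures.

On each side the TISE gives plane waves with k = √(2m(E − V))/ℏ: k₁ = √(2·½·1.81) = 1.345, k₂ = √(2·½·0.45) = 0.6708.
Matching ψ and ψ′ at x = 0 gives r = (k₁ − k₂)/(k₁ + k₂), so R = r² = 0.1119 and T = 1 − R = 0.8881.

R = 0.112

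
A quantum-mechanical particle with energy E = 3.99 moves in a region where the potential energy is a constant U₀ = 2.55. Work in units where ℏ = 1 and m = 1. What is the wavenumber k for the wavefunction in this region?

With E > U₀ the solution is oscillatory, ψ ∝ e^{±ikx} with k = √(2m(E − U₀))/ℏ.
k = √(2 × 1 × 1.44) = 1.697.

k = 1.70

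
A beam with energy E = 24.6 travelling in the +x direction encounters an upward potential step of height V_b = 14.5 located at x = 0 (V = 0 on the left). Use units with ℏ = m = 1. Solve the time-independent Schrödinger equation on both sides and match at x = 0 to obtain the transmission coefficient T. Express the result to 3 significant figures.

On each side the TISE gives plane waves with k = √(2m(E − V))/ℏ: k₁ = √(2·1·24.6) = 7.014, k₂ = √(2·1·10.1) = 4.494.
Matching ψ and ψ′ at x = 0 gives r = (k₁ − k₂)/(k₁ + k₂), so R = r² = 0.04794 and T = 1 − R = 0.9521.

T = 0.952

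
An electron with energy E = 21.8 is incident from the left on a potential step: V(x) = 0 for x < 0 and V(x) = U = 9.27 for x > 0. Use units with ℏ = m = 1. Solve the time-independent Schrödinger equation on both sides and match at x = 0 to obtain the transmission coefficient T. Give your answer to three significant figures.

On each side the TISE gives plane waves with k = √(2m(E − V))/ℏ: k₁ = √(2·1·21.8) = 6.603, k₂ = √(2·1·12.53) = 5.006.
Matching ψ and ψ′ at x = 0 gives r = (k₁ − k₂)/(k₁ + k₂), so R = r² = 0.01893 and T = 1 − R = 0.9811.

T = 0.981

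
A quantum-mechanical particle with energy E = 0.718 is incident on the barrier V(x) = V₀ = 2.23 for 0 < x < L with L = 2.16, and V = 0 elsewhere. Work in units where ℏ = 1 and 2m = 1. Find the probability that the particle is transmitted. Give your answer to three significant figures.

T = 0.0171

E < V₀: inside the barrier ψ ∝ e^{±κx} with κ = √(2m(V₀ − E))/ℏ = 1.230.
κL = 2.656, sinh(κL) = 7.085.
Matching ψ, ψ′ at both faces gives T = [1 + V₀² sinh²(κL) / (4E(V₀ − E))]⁻¹ = 1/58.48 = 0.0171.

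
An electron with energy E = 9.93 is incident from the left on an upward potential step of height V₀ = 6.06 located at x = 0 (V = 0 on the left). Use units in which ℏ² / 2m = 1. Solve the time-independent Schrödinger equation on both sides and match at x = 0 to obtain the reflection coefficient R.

R = 0.0535

On each side the TISE gives plane waves with k = √(2m(E − V))/ℏ: k₁ = √(2·½·9.93) = 3.151, k₂ = √(2·½·3.87) = 1.967.
Continuity of ψ and ψ′ at the step yields the reflection amplitude r = (k₁ − k₂)/(k₁ + k₂) = 0.2313; thus R = |r|² = 0.05351, T = 0.9465.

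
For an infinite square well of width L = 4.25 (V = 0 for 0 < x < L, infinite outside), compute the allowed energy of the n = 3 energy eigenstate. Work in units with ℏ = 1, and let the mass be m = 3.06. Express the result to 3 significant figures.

E = 0.804

The infinite-well eigenfunctions ψ_n = √(2/L) sin(nπx/L) vanish at both walls, giving E_n = n²π²ℏ²/(2mL²).
E_3 = 3² × π² / (2 × 3.06 × 4.25²) = 0.8036.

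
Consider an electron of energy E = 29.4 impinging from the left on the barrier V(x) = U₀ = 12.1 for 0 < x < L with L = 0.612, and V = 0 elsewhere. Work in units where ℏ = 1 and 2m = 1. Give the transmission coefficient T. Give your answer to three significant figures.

E > U₀: inside the barrier k₂ = √(2m(E − U₀))/ℏ = 4.159, k₂L = 2.546.
T = [1 + U₀² sin²(k₂L) / (4E(E − U₀))]⁻¹ = 1/1.023 = 0.978.

T = 0.978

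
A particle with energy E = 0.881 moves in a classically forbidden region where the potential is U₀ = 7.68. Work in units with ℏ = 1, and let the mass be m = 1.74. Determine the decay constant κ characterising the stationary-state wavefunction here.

Since E < U₀ the TISE in this region is ψ'' = κ²ψ with κ = √(2m(U₀ − E))/ℏ.
κ = √(2 × 1.74 × 6.799) = 4.864.

κ = 4.86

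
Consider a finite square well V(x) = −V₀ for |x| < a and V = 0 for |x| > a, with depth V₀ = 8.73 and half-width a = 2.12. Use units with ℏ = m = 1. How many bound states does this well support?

Define the well-strength parameter z₀ = (a/ℏ)√(2mV₀) = 2.12 × √(2·1·8.73) = 8.858.
The even/odd transcendental equations gain one root per π/2 in z₀, giving N = 1 + ⌊2z₀/π⌋ = 1 + ⌊5.639⌋ = 6.

N = 6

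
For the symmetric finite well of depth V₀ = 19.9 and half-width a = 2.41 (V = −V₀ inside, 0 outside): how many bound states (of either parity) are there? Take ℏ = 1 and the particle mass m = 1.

Define the well-strength parameter z₀ = (a/ℏ)√(2mV₀) = 2.41 × √(2·1·19.9) = 15.20.
A new bound state (alternating even/odd) appears each time z₀ passes a multiple of π/2, so N = ⌊2z₀/π⌋ + 1 = ⌊9.679⌋ + 1 = 10.

N = 10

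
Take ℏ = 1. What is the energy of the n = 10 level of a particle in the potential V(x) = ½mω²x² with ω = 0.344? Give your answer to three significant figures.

E = 3.61

Using E_n = (n + ½)ℏω: E_10 = 10.5 × 0.344 = 3.612.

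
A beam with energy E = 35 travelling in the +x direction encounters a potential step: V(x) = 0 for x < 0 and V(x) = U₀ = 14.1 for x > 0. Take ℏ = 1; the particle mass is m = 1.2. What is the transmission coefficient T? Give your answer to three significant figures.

The wavenumbers are k₁ = √(2mE)/ℏ = 9.165 on the left and k₂ = √(2m(E − U₀))/ℏ = 7.082 on the right.
Continuity of ψ and ψ′ at the step yields the reflection amplitude r = (k₁ − k₂)/(k₁ + k₂) = 0.1282; thus R = |r|² = 0.01643, T = 0.9836.

T = 0.984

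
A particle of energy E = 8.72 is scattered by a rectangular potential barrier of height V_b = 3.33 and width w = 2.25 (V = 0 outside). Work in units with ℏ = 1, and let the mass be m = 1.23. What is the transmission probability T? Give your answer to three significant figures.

T = 0.950

E > V_b: inside the barrier k₂ = √(2m(E − V_b))/ℏ = 3.641, k₂w = 8.193.
T = [1 + V_b² sin²(k₂w) / (4E(E − V_b))]⁻¹ = 1/1.052 = 0.950.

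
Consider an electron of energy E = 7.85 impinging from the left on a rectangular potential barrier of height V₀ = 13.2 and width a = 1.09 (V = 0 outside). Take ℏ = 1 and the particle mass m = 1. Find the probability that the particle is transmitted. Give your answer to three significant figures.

Since E < V₀ the interior solution is evanescent with decay constant κ = √(2m(V₀ − E))/ℏ = 3.271.
κa = 3.565, sinh(κa) = 17.66.
The exact tunnelling result is T⁻¹ = 1 + V₀² sinh²(κa) / [4E(V₀ − E)] = 324.6, so T = 0.00308.

T = 0.00308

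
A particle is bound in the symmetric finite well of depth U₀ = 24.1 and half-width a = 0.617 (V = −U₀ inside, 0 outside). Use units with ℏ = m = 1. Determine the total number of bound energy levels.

N = 3

Define the well-strength parameter z₀ = (a/ℏ)√(2mU₀) = 0.617 × √(2·1·24.1) = 4.284.
The even/odd transcendental equations gain one root per π/2 in z₀, giving N = 1 + ⌊2z₀/π⌋ = 1 + ⌊2.727⌋ = 3.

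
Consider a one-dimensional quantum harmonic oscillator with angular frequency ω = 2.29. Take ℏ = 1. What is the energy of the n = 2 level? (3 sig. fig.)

The oscillator eigenvalues are E_n = ℏω(n + ½), so E_2 = 2.29 × 2.5 = 5.725.

E = 5.73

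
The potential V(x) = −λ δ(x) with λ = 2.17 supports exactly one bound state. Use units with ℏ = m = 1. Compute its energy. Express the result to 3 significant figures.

The bound state is ψ(x) = √κ e^{−κ|x|}. The derivative jump ψ'(0⁺) − ψ'(0⁻) = −(2mλ/ℏ²)ψ(0) fixes κ = mλ/ℏ² = 2.170.
Then E = −ℏ²κ²/(2m) = −mλ²/(2ℏ²) = -2.354.

E = -2.35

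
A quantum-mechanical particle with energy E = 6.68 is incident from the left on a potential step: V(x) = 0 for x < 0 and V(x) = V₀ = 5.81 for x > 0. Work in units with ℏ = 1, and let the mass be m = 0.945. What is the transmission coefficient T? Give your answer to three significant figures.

T = 0.779

On each side the TISE gives plane waves with k = √(2m(E − V))/ℏ: k₁ = √(2·0.945·6.68) = 3.553, k₂ = √(2·0.945·0.87) = 1.282.
Matching ψ and ψ′ at x = 0 gives r = (k₁ − k₂)/(k₁ + k₂), so R = r² = 0.2206 and T = 1 − R = 0.7794.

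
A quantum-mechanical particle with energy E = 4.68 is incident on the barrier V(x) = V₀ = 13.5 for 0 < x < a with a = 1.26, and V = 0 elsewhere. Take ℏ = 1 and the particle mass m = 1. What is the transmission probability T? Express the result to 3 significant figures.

T = 0.0000917

E < V₀: inside the barrier ψ ∝ e^{±κx} with κ = √(2m(V₀ − E))/ℏ = 4.200.
κa = 5.292, sinh(κa) = 99.37.
Matching ψ, ψ′ at both faces gives T = [1 + V₀² sinh²(κa) / (4E(V₀ − E))]⁻¹ = 1/10900 = 0.0000917.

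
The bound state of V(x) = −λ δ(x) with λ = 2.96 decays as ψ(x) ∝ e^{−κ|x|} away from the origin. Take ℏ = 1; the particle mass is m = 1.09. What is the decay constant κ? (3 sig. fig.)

κ = 3.23

Integrate −(ℏ²/2m)ψ'' − λδ(x)ψ = Eψ from −ε to +ε: the ψ'' term gives ψ'(0⁺) − ψ'(0⁻) and the δ term gives −(2mλ/ℏ²)ψ(0).
With ψ ∝ e^{−κ|x|} this yields −2κ = −2mλ/ℏ², so κ = mλ/ℏ² = 3.226.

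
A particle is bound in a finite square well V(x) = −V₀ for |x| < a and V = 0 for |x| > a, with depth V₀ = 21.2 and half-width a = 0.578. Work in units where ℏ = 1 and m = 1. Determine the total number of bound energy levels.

The dimensionless depth is z₀ = a√(2mV₀)/ℏ = 0.578 × √(42.40) = 3.764.
A new bound state (alternating even/odd) appears each time z₀ passes a multiple of π/2, so N = ⌊2z₀/π⌋ + 1 = ⌊2.396⌋ + 1 = 3.

N = 3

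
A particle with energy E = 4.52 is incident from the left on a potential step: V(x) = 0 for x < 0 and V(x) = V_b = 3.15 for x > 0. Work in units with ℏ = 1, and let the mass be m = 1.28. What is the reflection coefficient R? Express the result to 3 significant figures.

R = 0.0840

The wavenumbers are k₁ = √(2mE)/ℏ = 3.402 on the left and k₂ = √(2m(E − V_b))/ℏ = 1.873 on the right.
Matching ψ and ψ′ at x = 0 gives r = (k₁ − k₂)/(k₁ + k₂), so R = r² = 0.08403 and T = 1 − R = 0.9160.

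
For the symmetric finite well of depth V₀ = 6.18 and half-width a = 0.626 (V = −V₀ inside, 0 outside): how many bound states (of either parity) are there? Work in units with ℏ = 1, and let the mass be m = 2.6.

Define the well-strength parameter z₀ = (a/ℏ)√(2mV₀) = 0.626 × √(2·2.6·6.18) = 3.549.
A new bound state (alternating even/odd) appears each time z₀ passes a multiple of π/2, so N = ⌊2z₀/π⌋ + 1 = ⌊2.259⌋ + 1 = 3.

N = 3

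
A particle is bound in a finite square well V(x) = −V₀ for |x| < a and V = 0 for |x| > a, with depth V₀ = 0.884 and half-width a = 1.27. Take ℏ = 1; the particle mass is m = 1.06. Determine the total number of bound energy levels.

N = 2

Define the well-strength parameter z₀ = (a/ℏ)√(2mV₀) = 1.27 × √(2·1.06·0.884) = 1.739.
The even/odd transcendental equations gain one root per π/2 in z₀, giving N = 1 + ⌊2z₀/π⌋ = 1 + ⌊1.107⌋ = 2.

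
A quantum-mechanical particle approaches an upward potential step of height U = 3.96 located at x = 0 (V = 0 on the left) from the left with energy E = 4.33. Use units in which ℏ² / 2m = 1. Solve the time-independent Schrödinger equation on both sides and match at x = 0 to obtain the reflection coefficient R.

R = 0.300

On each side the TISE gives plane waves with k = √(2m(E − V))/ℏ: k₁ = √(2·½·4.33) = 2.081, k₂ = √(2·½·0.37) = 0.6083.
Continuity of ψ and ψ′ at the step yields the reflection amplitude r = (k₁ − k₂)/(k₁ + k₂) = 0.5476; thus R = |r|² = 0.2999, T = 0.7001.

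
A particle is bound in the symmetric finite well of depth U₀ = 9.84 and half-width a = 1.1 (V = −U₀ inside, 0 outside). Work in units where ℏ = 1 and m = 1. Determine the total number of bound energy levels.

The dimensionless depth is z₀ = a√(2mU₀)/ℏ = 1.1 × √(19.68) = 4.880.
The even/odd transcendental equations gain one root per π/2 in z₀, giving N = 1 + ⌊2z₀/π⌋ = 1 + ⌊3.107⌋ = 4.

N = 4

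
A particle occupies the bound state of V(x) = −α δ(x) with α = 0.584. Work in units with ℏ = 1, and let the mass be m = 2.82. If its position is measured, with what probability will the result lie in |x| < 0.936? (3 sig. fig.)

P = 0.954

The normalised bound state is ψ = √κ e^{−κ|x|} with κ = mα/ℏ² = 1.647.
P(|x| < d) = ∫_{−d}^{d} κ e^{−2κ|x|} dx = 1 − e^{−2κd} = 1 − e^{−3.083} = 0.9542.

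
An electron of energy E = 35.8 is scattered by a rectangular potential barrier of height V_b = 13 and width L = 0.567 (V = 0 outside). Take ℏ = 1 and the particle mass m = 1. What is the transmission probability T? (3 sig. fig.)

Above the barrier the interior wavenumber is k₂ = √(2m(E − V_b))/ℏ = 6.753, giving phase k₂L = 3.829.
Matching at both interfaces gives T⁻¹ = 1 + V_b² sin²(k₂L) / [4E(E − V_b)] = 1.021, hence T = 0.980.

T = 0.980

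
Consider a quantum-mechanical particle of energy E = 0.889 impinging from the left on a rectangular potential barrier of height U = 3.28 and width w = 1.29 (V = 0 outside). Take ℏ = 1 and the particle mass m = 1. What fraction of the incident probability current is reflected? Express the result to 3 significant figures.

R = 0.989

Since E < U the interior solution is evanescent with decay constant κ = √(2m(U − E))/ℏ = 2.187.
κw = 2.821, sinh(κw) = 8.367.
The exact tunnelling result is T⁻¹ = 1 + U² sinh²(κw) / [4E(U − E)] = 89.57, so T = 0.0112.
R = 1 − T = 0.989.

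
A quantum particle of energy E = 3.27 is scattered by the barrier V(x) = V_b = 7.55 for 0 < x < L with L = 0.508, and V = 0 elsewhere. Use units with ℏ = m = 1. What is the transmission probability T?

T = 0.183

Since E < V_b the interior solution is evanescent with decay constant κ = √(2m(V_b − E))/ℏ = 2.926.
κL = 1.486, sinh(κL) = 2.097.
Matching ψ, ψ′ at both faces gives T = [1 + V_b² sinh²(κL) / (4E(V_b − E))]⁻¹ = 1/5.478 = 0.183.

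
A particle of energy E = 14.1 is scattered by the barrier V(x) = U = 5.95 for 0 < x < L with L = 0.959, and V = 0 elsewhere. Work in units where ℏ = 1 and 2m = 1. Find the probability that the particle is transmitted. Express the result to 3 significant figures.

E > U: inside the barrier k₂ = √(2m(E − U))/ℏ = 2.855, k₂L = 2.738.
T = [1 + U² sin²(k₂L) / (4E(E − U))]⁻¹ = 1/1.012 = 0.988.

T = 0.988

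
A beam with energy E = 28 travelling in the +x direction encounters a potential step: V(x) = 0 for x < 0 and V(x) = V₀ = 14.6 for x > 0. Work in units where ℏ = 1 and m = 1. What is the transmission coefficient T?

T = 0.967

The wavenumbers are k₁ = √(2mE)/ℏ = 7.483 on the left and k₂ = √(2m(E − V₀))/ℏ = 5.177 on the right.
Continuity of ψ and ψ′ at the step yields the reflection amplitude r = (k₁ − k₂)/(k₁ + k₂) = 0.1822; thus R = |r|² = 0.03319, T = 0.9668.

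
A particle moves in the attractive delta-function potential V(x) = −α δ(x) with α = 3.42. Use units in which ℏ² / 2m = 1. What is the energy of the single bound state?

The bound state is ψ(x) = √κ e^{−κ|x|}. The derivative jump ψ'(0⁺) − ψ'(0⁻) = −(2mα/ℏ²)ψ(0) fixes κ = mα/ℏ² = 1.710.
Then E = −ℏ²κ²/(2m) = −mα²/(2ℏ²) = -2.924.

E = -2.92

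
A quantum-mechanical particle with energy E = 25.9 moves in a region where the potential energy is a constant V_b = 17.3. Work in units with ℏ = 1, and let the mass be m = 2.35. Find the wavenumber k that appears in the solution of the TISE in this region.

With E > V_b the solution is oscillatory, ψ ∝ e^{±ikx} with k = √(2m(E − V_b))/ℏ.
k = √(2 × 2.35 × 8.6) = 6.358.

k = 6.36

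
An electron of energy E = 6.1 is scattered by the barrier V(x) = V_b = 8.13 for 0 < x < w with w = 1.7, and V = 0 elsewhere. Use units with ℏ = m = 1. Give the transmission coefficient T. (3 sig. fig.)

T = 0.00317

Since E < V_b the interior solution is evanescent with decay constant κ = √(2m(V_b − E))/ℏ = 2.015.
κw = 3.425, sinh(κw) = 15.35.
The exact tunnelling result is T⁻¹ = 1 + V_b² sinh²(κw) / [4E(V_b − E)] = 315.5, so T = 0.00317.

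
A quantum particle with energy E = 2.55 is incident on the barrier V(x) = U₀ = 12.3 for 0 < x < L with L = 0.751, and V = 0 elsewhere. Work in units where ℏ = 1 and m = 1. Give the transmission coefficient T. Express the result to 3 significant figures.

T = 0.00346

E < U₀: inside the barrier ψ ∝ e^{±κx} with κ = √(2m(U₀ − E))/ℏ = 4.416.
κL = 3.316, sinh(κL) = 13.76.
The exact tunnelling result is T⁻¹ = 1 + U₀² sinh²(κL) / [4E(U₀ − E)] = 289.1, so T = 0.00346.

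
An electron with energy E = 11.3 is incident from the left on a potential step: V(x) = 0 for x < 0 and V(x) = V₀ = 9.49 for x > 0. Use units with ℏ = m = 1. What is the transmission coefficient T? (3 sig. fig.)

On each side the TISE gives plane waves with k = √(2m(E − V))/ℏ: k₁ = √(2·1·11.3) = 4.754, k₂ = √(2·1·1.81) = 1.903.
Matching ψ and ψ′ at x = 0 gives r = (k₁ − k₂)/(k₁ + k₂), so R = r² = 0.1835 and T = 1 − R = 0.8165.

T = 0.817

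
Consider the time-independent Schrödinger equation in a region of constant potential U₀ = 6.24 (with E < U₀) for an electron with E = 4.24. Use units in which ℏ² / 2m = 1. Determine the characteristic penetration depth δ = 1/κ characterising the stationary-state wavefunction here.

δ = 0.707

Since E < U₀ the TISE in this region is ψ'' = κ²ψ with κ = √(2m(U₀ − E))/ℏ.
κ = √(2 × 0.5 × 2) = 1.414. The penetration depth is δ = 1/κ = 0.707.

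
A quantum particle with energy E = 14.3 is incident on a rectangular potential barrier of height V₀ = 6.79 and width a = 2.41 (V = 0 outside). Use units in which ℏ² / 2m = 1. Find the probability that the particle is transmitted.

T = 0.989

Above the barrier the interior wavenumber is k₂ = √(2m(E − V₀))/ℏ = 2.740, giving phase k₂a = 6.604.
Matching at both interfaces gives T⁻¹ = 1 + V₀² sin²(k₂a) / [4E(E − V₀)] = 1.011, hence T = 0.989.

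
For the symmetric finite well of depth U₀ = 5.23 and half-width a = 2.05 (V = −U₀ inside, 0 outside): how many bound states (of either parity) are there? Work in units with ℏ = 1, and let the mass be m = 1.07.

N = 5

Define the well-strength parameter z₀ = (a/ℏ)√(2mU₀) = 2.05 × √(2·1.07·5.23) = 6.858.
A new bound state (alternating even/odd) appears each time z₀ passes a multiple of π/2, so N = ⌊2z₀/π⌋ + 1 = ⌊4.366⌋ + 1 = 5.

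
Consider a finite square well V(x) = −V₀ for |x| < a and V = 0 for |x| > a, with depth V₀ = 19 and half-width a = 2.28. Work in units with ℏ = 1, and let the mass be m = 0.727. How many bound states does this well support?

N = 8

Define the well-strength parameter z₀ = (a/ℏ)√(2mV₀) = 2.28 × √(2·0.727·19) = 11.98.
A new bound state (alternating even/odd) appears each time z₀ passes a multiple of π/2, so N = ⌊2z₀/π⌋ + 1 = ⌊7.629⌋ + 1 = 8.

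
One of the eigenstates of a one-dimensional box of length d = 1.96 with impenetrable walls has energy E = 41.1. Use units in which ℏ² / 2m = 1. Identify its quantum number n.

n = 4

From E_n = n²π²ℏ²/(2md²) invert to n = √(2md²E)/(πℏ).
n = (1.96/π) × √(2 × 0.5 × 41.1) = 4.000 → n = 4.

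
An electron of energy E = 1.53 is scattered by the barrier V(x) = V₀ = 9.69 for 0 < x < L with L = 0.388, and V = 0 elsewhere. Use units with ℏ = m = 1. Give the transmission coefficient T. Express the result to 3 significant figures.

T = 0.0919

Since E < V₀ the interior solution is evanescent with decay constant κ = √(2m(V₀ − E))/ℏ = 4.040.
κL = 1.567, sinh(κL) = 2.293.
Matching ψ, ψ′ at both faces gives T = [1 + V₀² sinh²(κL) / (4E(V₀ − E))]⁻¹ = 1/10.88 = 0.0919.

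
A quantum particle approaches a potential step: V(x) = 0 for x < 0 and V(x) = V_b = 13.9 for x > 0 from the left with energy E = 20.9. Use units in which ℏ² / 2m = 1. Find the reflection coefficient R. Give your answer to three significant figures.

The wavenumbers are k₁ = √(2mE)/ℏ = 4.572 on the left and k₂ = √(2m(E − V_b))/ℏ = 2.646 on the right.
Matching ψ and ψ′ at x = 0 gives r = (k₁ − k₂)/(k₁ + k₂), so R = r² = 0.07120 and T = 1 − R = 0.9288.

R = 0.0712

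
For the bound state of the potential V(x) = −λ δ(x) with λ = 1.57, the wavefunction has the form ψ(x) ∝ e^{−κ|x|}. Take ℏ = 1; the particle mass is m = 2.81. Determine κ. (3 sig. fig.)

κ = 4.41

Integrating the TISE across x = 0 gives the cusp condition ψ'(0⁺) − ψ'(0⁻) = −(2mλ/ℏ²)ψ(0).
With ψ ∝ e^{−κ|x|} this yields −2κ = −2mλ/ℏ², so κ = mλ/ℏ² = 4.412.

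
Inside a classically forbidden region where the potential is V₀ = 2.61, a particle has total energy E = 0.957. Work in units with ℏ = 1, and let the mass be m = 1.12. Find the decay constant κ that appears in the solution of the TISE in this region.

Since E < V₀ the TISE in this region is ψ'' = κ²ψ with κ = √(2m(V₀ − E))/ℏ.
κ = √(2 × 1.12 × 1.653) = 1.924.

κ = 1.92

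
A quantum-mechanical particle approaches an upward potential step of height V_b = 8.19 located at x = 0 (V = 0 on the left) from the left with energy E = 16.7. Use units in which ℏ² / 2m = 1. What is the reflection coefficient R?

R = 0.0279

The wavenumbers are k₁ = √(2mE)/ℏ = 4.087 on the left and k₂ = √(2m(E − V_b))/ℏ = 2.917 on the right.
Matching ψ and ψ′ at x = 0 gives r = (k₁ − k₂)/(k₁ + k₂), so R = r² = 0.02788 and T = 1 − R = 0.9721.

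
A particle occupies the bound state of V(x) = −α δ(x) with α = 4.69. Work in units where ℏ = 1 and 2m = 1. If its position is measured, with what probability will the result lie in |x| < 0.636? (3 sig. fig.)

P = 0.949

The normalised bound state is ψ = √κ e^{−κ|x|} with κ = mα/ℏ² = 2.345.
P(|x| < d) = ∫_{−d}^{d} κ e^{−2κ|x|} dx = 1 − e^{−2κd} = 1 − e^{−2.983} = 0.9494.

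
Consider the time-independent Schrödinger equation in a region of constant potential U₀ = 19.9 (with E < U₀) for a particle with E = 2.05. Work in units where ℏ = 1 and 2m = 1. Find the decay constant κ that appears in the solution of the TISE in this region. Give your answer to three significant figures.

κ = 4.22

Since E < U₀ the TISE in this region is ψ'' = κ²ψ with κ = √(2m(U₀ − E))/ℏ.
κ = √(2 × 0.5 × 17.85) = 4.225.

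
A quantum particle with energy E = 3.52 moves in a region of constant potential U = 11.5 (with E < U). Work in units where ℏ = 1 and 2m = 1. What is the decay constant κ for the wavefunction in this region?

κ = 2.82

Since E < U the TISE in this region is ψ'' = κ²ψ with κ = √(2m(U − E))/ℏ.
κ = √(2 × 0.5 × 7.98) = 2.825.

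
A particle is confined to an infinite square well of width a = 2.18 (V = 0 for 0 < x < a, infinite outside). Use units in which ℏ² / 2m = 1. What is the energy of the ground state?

E = 2.08

The infinite-well eigenfunctions ψ_n = √(2/a) sin(nπx/a) vanish at both walls, giving E_n = n²π²ℏ²/(2ma²).
E_1 = 1² × π² / (2 × 0.5 × 2.18²) = 2.077.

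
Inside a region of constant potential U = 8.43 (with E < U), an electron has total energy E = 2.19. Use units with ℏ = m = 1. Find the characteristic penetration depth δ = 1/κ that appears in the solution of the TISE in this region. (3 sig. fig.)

δ = 0.283

Since E < U the TISE in this region is ψ'' = κ²ψ with κ = √(2m(U − E))/ℏ.
κ = √(2 × 1 × 6.24) = 3.533. The penetration depth is δ = 1/κ = 0.283.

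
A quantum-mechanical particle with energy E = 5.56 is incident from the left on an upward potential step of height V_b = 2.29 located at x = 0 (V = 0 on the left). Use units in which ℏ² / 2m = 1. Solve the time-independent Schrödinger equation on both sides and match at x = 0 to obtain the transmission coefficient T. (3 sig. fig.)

T = 0.983

The wavenumbers are k₁ = √(2mE)/ℏ = 2.358 on the left and k₂ = √(2m(E − V_b))/ℏ = 1.808 on the right.
Continuity of ψ and ψ′ at the step yields the reflection amplitude r = (k₁ − k₂)/(k₁ + k₂) = 0.1319; thus R = |r|² = 0.01741, T = 0.9826.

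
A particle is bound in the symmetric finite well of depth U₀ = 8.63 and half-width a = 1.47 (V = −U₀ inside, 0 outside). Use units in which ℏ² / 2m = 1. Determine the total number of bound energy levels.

Define the well-strength parameter z₀ = (a/ℏ)√(2mU₀) = 1.47 × √(2·0.5·8.63) = 4.318.
The even/odd transcendental equations gain one root per π/2 in z₀, giving N = 1 + ⌊2z₀/π⌋ = 1 + ⌊2.749⌋ = 3.

N = 3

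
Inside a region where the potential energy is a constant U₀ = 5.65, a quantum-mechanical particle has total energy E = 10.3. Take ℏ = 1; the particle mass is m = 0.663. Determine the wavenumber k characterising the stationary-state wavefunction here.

k = 2.48

With E > U₀ the solution is oscillatory, ψ ∝ e^{±ikx} with k = √(2m(E − U₀))/ℏ.
k = √(2 × 0.663 × 4.65) = 2.483.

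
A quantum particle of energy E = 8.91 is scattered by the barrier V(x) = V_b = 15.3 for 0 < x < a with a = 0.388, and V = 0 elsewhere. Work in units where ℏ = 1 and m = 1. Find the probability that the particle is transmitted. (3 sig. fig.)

T = 0.216

Since E < V_b the interior solution is evanescent with decay constant κ = √(2m(V_b − E))/ℏ = 3.575.
κa = 1.387, sinh(κa) = 1.877.
Matching ψ, ψ′ at both faces gives T = [1 + V_b² sinh²(κa) / (4E(V_b − E))]⁻¹ = 1/4.620 = 0.216.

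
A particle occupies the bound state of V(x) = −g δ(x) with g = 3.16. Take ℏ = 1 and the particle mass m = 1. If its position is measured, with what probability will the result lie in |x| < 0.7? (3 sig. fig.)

The normalised bound state is ψ = √κ e^{−κ|x|} with κ = mg/ℏ² = 3.160.
P(|x| < d) = ∫_{−d}^{d} κ e^{−2κ|x|} dx = 1 − e^{−2κd} = 1 − e^{−4.424} = 0.9880.

P = 0.988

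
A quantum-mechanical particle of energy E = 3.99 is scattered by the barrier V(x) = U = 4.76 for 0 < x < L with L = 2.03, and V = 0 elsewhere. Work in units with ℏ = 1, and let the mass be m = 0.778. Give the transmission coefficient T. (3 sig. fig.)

E < U: inside the barrier ψ ∝ e^{±κx} with κ = √(2m(U − E))/ℏ = 1.095.
κL = 2.222, sinh(κL) = 4.559.
The exact tunnelling result is T⁻¹ = 1 + U² sinh²(κL) / [4E(U − E)] = 39.32, so T = 0.0254.

T = 0.0254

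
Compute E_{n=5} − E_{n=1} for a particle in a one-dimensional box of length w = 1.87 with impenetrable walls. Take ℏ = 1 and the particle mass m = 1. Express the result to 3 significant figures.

ΔE = 33.9

E_n = n²π²ℏ²/(2mw²), so ΔE = (5² − 1²) π²ℏ²/(2mw²).
ΔE = 24 × π² / (2 × 1 × 1.87²) = 33.87.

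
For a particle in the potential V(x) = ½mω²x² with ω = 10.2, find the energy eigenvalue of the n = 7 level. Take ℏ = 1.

E = 76.5

The oscillator eigenvalues are E_n = ℏω(n + ½), so E_7 = 10.2 × 7.5 = 76.50.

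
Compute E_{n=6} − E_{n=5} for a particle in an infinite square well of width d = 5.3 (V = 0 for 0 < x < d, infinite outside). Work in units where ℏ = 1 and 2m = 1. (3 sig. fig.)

E_n = n²π²ℏ²/(2md²), so ΔE = (6² − 5²) π²ℏ²/(2md²).
ΔE = 11 × π² / (2 × 0.5 × 5.3²) = 3.865.

ΔE = 3.86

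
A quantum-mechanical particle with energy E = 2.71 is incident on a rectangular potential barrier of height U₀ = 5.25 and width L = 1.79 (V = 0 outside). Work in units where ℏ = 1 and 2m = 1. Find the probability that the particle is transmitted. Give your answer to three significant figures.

E < U₀: inside the barrier ψ ∝ e^{±κx} with κ = √(2m(U₀ − E))/ℏ = 1.594.
κL = 2.853, sinh(κL) = 8.639.
Matching ψ, ψ′ at both faces gives T = [1 + U₀² sinh²(κL) / (4E(U₀ − E))]⁻¹ = 1/75.71 = 0.0132.

T = 0.0132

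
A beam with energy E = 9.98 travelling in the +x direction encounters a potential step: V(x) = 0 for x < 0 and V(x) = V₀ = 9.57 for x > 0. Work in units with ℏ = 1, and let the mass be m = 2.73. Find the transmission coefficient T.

T = 0.561

The wavenumbers are k₁ = √(2mE)/ℏ = 7.382 on the left and k₂ = √(2m(E − V₀))/ℏ = 1.496 on the right.
Matching ψ and ψ′ at x = 0 gives r = (k₁ − k₂)/(k₁ + k₂), so R = r² = 0.4395 and T = 1 − R = 0.5605.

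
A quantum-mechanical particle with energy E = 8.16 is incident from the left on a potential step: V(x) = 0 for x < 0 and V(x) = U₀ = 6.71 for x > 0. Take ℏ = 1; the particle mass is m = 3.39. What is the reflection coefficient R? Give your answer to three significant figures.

R = 0.166

On each side the TISE gives plane waves with k = √(2m(E − V))/ℏ: k₁ = √(2·3.39·8.16) = 7.438, k₂ = √(2·3.39·1.45) = 3.135.
Matching ψ and ψ′ at x = 0 gives r = (k₁ − k₂)/(k₁ + k₂), so R = r² = 0.1656 and T = 1 − R = 0.8344.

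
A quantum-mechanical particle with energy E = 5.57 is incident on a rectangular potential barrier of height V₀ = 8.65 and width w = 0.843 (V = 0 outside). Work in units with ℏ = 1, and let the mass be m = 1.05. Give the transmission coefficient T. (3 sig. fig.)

T = 0.0492

Since E < V₀ the interior solution is evanescent with decay constant κ = √(2m(V₀ − E))/ℏ = 2.543.
κw = 2.144, sinh(κw) = 4.208.
Matching ψ, ψ′ at both faces gives T = [1 + V₀² sinh²(κw) / (4E(V₀ − E))]⁻¹ = 1/20.31 = 0.0492.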